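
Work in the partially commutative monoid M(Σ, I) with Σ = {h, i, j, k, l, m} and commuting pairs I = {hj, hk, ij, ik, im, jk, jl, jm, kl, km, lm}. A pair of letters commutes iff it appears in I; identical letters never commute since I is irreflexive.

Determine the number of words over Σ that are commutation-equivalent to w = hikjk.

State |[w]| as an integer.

30

0(h) covers ∅
1(i) covers 0:h
2(k) covers ∅
3(j) covers ∅
4(k) covers 2:k
floor of heap: 0:h, 2:k, 3:j
completions by unplaced set U, small U first (add the entries for U minus each lowest piece of U):
  |U|=1: {1}:1  {3}:1  {4}:1
  |U|=2: {0,1}:1  {1,3}:2  {1,4}:2  {2,4}:1  {3,4}:2
  |U|=3: {0,1,3}:3  {0,1,4}:3  {1,2,4}:3  {1,3,4}:6  {2,3,4}:3
  start at 0(h): 12
  start at 2(k): 12
  start at 3(j): 6
sum over floor = 30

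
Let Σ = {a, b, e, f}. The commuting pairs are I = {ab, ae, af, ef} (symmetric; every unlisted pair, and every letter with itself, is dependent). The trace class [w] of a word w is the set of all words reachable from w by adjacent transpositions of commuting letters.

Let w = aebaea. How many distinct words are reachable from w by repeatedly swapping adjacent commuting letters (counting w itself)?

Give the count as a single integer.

20

0(a) covers ∅
1(e) covers ∅
2(b) covers 1:e
3(a) covers 0:a
4(e) covers 2:b
5(a) covers 3:a
floor of heap: 0:a, 1:e
completions by unplaced set U, small U first (add the entries for U minus each lowest piece of U):
  |U|=1: {4}:1  {5}:1
  |U|=2: {2,4}:1  {3,5}:1  {4,5}:2
  |U|=3: {0,3,5}:1  {1,2,4}:1  {2,4,5}:3  {3,4,5}:3
  |U|=4: {0,3,4,5}:4  {1,2,4,5}:4  {2,3,4,5}:6
  start at 0(a): 10
  start at 1(e): 10
sum over floor = 20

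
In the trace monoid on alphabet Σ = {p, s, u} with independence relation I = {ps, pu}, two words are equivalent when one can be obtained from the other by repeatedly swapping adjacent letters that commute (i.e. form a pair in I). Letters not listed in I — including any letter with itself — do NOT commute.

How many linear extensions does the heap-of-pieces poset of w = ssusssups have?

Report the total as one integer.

9

#0=s has no predecessor
#1=s depends on [0:s]
#2=u depends on [1:s]
#3=s depends on [2:u]
#4=s depends on [3:s]
#5=s depends on [4:s]
#6=u depends on [5:s]
#7=p has no predecessor
#8=s depends on [6:u]
sources: [0:s, 7:p]
N(rest) = Σ N(rest − s) over sources s of rest; N(one piece) = 1:
  size 1 → [7]=1  [8]=1
  size 2 → [6,8]=1  [7,8]=2
  size 3 → [5,6,8]=1  [6,7,8]=3
  size 4 → [4,5,6,8]=1  [5,6,7,8]=4
  size 5 → [3,4,5,6,8]=1  [4,5,6,7,8]=5
  size 6 → [2,3,4,5,6,8]=1  [3,4,5,6,7,8]=6
  size 7 → [1,2,3,4,5,6,8]=1  [2,3,4,5,6,7,8]=7
  first=0(s) contributes 8
  first=7(p) contributes 1
|[w]| = 9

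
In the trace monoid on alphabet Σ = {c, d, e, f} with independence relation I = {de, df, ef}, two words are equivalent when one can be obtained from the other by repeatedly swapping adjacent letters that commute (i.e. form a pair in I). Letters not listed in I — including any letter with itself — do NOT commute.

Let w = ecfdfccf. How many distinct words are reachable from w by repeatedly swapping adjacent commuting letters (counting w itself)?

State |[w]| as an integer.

piece 0:e — minimal
piece 1:c rests on {0:e}
piece 2:f rests on {1:c}
piece 3:d rests on {1:c}
piece 4:f rests on {2:f}
piece 5:c rests on {3:d, 4:f}
piece 6:c rests on {5:c}
piece 7:f rests on {6:c}
minimal pieces: {0:e}
ways to finish when only these pieces remain (= sum over removing one remaining piece with nothing left below it):
  1 left: {7}→1
  2 left: {6,7}→1
  3 left: {5,6,7}→1
  4 left: {3,5,6,7}→1  {4,5,6,7}→1
  5 left: {2,4,5,6,7}→1  {3,4,5,6,7}→2
  6 left: {2,3,4,5,6,7}→3
  placing 0:e first → 3 extensions

3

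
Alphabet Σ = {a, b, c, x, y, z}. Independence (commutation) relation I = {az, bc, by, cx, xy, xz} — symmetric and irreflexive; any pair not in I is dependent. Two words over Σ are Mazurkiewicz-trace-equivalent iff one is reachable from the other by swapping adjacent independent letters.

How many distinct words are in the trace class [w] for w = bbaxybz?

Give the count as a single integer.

piece 0:b — minimal
piece 1:b rests on {0:b}
piece 2:a rests on {1:b}
piece 3:x rests on {2:a}
piece 4:y rests on {2:a}
piece 5:b rests on {3:x}
piece 6:z rests on {4:y, 5:b}
minimal pieces: {0:b}
ways to finish when only these pieces remain (= sum over removing one remaining piece with nothing left below it):
  1 left: {6}→1
  2 left: {4,6}→1  {5,6}→1
  3 left: {3,5,6}→1  {4,5,6}→2
  4 left: {3,4,5,6}→3
  5 left: {2,3,4,5,6}→3
  placing 0:b first → 3 extensions

3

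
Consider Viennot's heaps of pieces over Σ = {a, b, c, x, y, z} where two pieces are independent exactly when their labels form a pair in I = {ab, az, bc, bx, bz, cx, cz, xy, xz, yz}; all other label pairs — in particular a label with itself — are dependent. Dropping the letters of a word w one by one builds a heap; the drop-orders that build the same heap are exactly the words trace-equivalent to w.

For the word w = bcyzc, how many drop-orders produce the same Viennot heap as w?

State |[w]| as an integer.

10

#0=b has no predecessor
#1=c has no predecessor
#2=y depends on [0:b, 1:c]
#3=z has no predecessor
#4=c depends on [2:y]
sources: [0:b, 1:c, 3:z]
N(rest) = Σ N(rest − s) over sources s of rest; N(one piece) = 1:
  size 1 → [3]=1  [4]=1
  size 2 → [2,4]=1  [3,4]=2
  size 3 → [0,2,4]=1  [1,2,4]=1  [2,3,4]=3
  first=0(b) contributes 4
  first=1(c) contributes 4
  first=3(z) contributes 2
|[w]| = 10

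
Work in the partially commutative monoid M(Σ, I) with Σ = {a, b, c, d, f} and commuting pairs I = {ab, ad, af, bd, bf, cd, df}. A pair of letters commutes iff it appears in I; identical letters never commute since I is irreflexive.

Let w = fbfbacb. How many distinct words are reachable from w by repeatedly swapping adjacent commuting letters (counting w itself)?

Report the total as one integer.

30

#0=f has no predecessor
#1=b has no predecessor
#2=f depends on [0:f]
#3=b depends on [1:b]
#4=a has no predecessor
#5=c depends on [2:f, 3:b, 4:a]
#6=b depends on [5:c]
sources: [0:f, 1:b, 4:a]
N(rest) = Σ N(rest − s) over sources s of rest; N(one piece) = 1:
  size 1 → [6]=1
  size 2 → [5,6]=1
  size 3 → [2,5,6]=1  [3,5,6]=1  [4,5,6]=1
  size 4 → [0,2,5,6]=1  [1,3,5,6]=1  [2,3,5,6]=2  [2,4,5,6]=2  [3,4,5,6]=2
  size 5 → [0,2,3,5,6]=3  [0,2,4,5,6]=3  [1,2,3,5,6]=3  [1,3,4,5,6]=3  [2,3,4,5,6]=6
  first=0(f) contributes 12
  first=1(b) contributes 12
  first=4(a) contributes 6
|[w]| = 30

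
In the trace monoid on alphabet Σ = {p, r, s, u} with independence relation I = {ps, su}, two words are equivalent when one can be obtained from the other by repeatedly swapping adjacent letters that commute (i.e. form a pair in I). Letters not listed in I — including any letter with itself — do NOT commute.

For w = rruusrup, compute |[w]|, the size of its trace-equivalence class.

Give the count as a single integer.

0(r) covers ∅
1(r) covers 0:r
2(u) covers 1:r
3(u) covers 2:u
4(s) covers 1:r
5(r) covers 3:u, 4:s
6(u) covers 5:r
7(p) covers 6:u
floor of heap: 0:r
completions by unplaced set U, small U first (add the entries for U minus each lowest piece of U):
  |U|=1: {7}:1
  |U|=2: {6,7}:1
  |U|=3: {5,6,7}:1
  |U|=4: {3,5,6,7}:1  {4,5,6,7}:1
  |U|=5: {2,3,5,6,7}:1  {3,4,5,6,7}:2
  |U|=6: {2,3,4,5,6,7}:3
  start at 0(r): 3

3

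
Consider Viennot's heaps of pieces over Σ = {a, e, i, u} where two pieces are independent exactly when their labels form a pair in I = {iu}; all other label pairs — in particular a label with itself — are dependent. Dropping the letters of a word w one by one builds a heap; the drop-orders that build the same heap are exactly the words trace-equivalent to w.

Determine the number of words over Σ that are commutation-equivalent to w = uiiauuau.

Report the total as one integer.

drop 0:u onto floor
drop 1:i onto floor
drop 2:i onto {1:i}
drop 3:a onto {0:u, 2:i}
drop 4:u onto {3:a}
drop 5:u onto {4:u}
drop 6:a onto {5:u}
drop 7:u onto {6:a}
ground layer = {0:u, 1:i}
drop-orders for the pieces not yet dropped (sum over which currently-grounded one goes next):
  1 to go: {7} 1
  2 to go: {6,7} 1
  3 to go: {5,6,7} 1
  4 to go: {4,5,6,7} 1
  5 to go: {3,4,5,6,7} 1
  6 to go: {0,3,4,5,6,7} 1  {2,3,4,5,6,7} 1
  if 0:u drops first: 1 orders
  if 1:i drops first: 2 orders
heap linearizations: 3

3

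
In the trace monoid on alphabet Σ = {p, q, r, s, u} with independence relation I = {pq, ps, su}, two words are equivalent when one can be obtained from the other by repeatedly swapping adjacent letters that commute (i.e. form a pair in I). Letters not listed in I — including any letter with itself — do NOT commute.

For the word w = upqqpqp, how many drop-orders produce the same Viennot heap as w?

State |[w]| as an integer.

0(u) covers ∅
1(p) covers 0:u
2(q) covers 0:u
3(q) covers 2:q
4(p) covers 1:p
5(q) covers 3:q
6(p) covers 4:p
floor of heap: 0:u
completions by unplaced set U, small U first (add the entries for U minus each lowest piece of U):
  |U|=1: {5}:1  {6}:1
  |U|=2: {3,5}:1  {4,6}:1  {5,6}:2
  |U|=3: {1,4,6}:1  {2,3,5}:1  {3,5,6}:3  {4,5,6}:3
  |U|=4: {1,4,5,6}:4  {2,3,5,6}:4  {3,4,5,6}:6
  |U|=5: {1,3,4,5,6}:10  {2,3,4,5,6}:10
  start at 0(u): 20

20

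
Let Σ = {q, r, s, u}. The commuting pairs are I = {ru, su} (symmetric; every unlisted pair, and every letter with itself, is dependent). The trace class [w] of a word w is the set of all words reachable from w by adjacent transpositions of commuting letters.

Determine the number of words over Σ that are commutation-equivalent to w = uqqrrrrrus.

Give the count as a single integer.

7

drop 0:u onto floor
drop 1:q onto {0:u}
drop 2:q onto {1:q}
drop 3:r onto {2:q}
drop 4:r onto {3:r}
drop 5:r onto {4:r}
drop 6:r onto {5:r}
drop 7:r onto {6:r}
drop 8:u onto {2:q}
drop 9:s onto {7:r}
ground layer = {0:u}
drop-orders for the pieces not yet dropped (sum over which currently-grounded one goes next):
  1 to go: {8} 1  {9} 1
  2 to go: {7,9} 1  {8,9} 2
  3 to go: {6,7,9} 1  {7,8,9} 3
  4 to go: {5,6,7,9} 1  {6,7,8,9} 4
  5 to go: {4,5,6,7,9} 1  {5,6,7,8,9} 5
  6 to go: {3,4,5,6,7,9} 1  {4,5,6,7,8,9} 6
  7 to go: {3,4,5,6,7,8,9} 7
  8 to go: {2,3,4,5,6,7,8,9} 7
  if 0:u drops first: 7 orders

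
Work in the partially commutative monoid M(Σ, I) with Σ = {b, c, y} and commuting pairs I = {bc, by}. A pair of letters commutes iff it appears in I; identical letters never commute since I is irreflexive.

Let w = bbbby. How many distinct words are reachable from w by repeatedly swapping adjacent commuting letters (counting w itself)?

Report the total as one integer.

drop 0:b onto floor
drop 1:b onto {0:b}
drop 2:b onto {1:b}
drop 3:b onto {2:b}
drop 4:y onto floor
ground layer = {0:b, 4:y}
drop-orders for the pieces not yet dropped (sum over which currently-grounded one goes next):
  1 to go: {3} 1  {4} 1
  2 to go: {2,3} 1  {3,4} 2
  3 to go: {1,2,3} 1  {2,3,4} 3
  if 0:b drops first: 4 orders
  if 4:y drops first: 1 orders
heap linearizations: 5

5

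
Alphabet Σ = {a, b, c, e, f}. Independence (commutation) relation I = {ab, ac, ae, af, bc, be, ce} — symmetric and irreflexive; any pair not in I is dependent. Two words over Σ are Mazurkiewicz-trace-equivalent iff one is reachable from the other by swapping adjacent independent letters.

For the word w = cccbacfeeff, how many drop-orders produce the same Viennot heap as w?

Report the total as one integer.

55

drop 0:c onto floor
drop 1:c onto {0:c}
drop 2:c onto {1:c}
drop 3:b onto floor
drop 4:a onto floor
drop 5:c onto {2:c}
drop 6:f onto {3:b, 5:c}
drop 7:e onto {6:f}
drop 8:e onto {7:e}
drop 9:f onto {8:e}
drop 10:f onto {9:f}
ground layer = {0:c, 3:b, 4:a}
drop-orders for the pieces not yet dropped (sum over which currently-grounded one goes next):
  1 to go: {4} 1  {10} 1
  2 to go: {4,10} 2  {9,10} 1
  3 to go: {4,9,10} 3  {8,9,10} 1
  4 to go: {4,8,9,10} 4  {7,8,9,10} 1
  5 to go: {4,7,8,9,10} 5  {6,7,8,9,10} 1
  6 to go: {3,6,7,8,9,10} 1  {4,6,7,8,9,10} 6  {5,6,7,8,9,10} 1
  7 to go: {2,5,6,7,8,9,10} 1  {3,4,6,7,8,9,10} 7  {3,5,6,7,8,9,10} 2  {4,5,6,7,8,9,10} 7
  8 to go: {1,2,5,6,7,8,9,10} 1  {2,3,5,6,7,8,9,10} 3  {2,4,5,6,7,8,9,10} 8  {3,4,5,6,7,8,9,10} 16
  9 to go: {0,1,2,5,6,7,8,9,10} 1  {1,2,3,5,6,7,8,9,10} 4  {1,2,4,5,6,7,8,9,10} 9  {2,3,4,5,6,7,8,9,10} 27
  if 0:c drops first: 40 orders
  if 3:b drops first: 10 orders
  if 4:a drops first: 5 orders
heap linearizations: 55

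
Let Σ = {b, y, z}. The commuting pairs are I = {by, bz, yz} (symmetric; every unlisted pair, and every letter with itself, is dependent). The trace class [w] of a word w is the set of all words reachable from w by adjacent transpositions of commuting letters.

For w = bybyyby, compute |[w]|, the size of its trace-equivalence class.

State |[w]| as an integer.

35

drop 0:b onto floor
drop 1:y onto floor
drop 2:b onto {0:b}
drop 3:y onto {1:y}
drop 4:y onto {3:y}
drop 5:b onto {2:b}
drop 6:y onto {4:y}
ground layer = {0:b, 1:y}
drop-orders for the pieces not yet dropped (sum over which currently-grounded one goes next):
  1 to go: {5} 1  {6} 1
  2 to go: {2,5} 1  {4,6} 1  {5,6} 2
  3 to go: {0,2,5} 1  {2,5,6} 3  {3,4,6} 1  {4,5,6} 3
  4 to go: {0,2,5,6} 4  {1,3,4,6} 1  {2,4,5,6} 6  {3,4,5,6} 4
  5 to go: {0,2,4,5,6} 10  {1,3,4,5,6} 5  {2,3,4,5,6} 10
  if 0:b drops first: 15 orders
  if 1:y drops first: 20 orders
heap linearizations: 35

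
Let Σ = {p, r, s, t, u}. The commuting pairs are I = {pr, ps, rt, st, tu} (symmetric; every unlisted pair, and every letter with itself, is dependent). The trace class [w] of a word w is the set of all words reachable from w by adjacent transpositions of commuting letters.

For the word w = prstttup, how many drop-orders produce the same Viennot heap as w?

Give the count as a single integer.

34

drop 0:p onto floor
drop 1:r onto floor
drop 2:s onto {1:r}
drop 3:t onto {0:p}
drop 4:t onto {3:t}
drop 5:t onto {4:t}
drop 6:u onto {0:p, 2:s}
drop 7:p onto {5:t, 6:u}
ground layer = {0:p, 1:r}
drop-orders for the pieces not yet dropped (sum over which currently-grounded one goes next):
  1 to go: {7} 1
  2 to go: {5,7} 1  {6,7} 1
  3 to go: {2,6,7} 1  {4,5,7} 1  {5,6,7} 2
  4 to go: {1,2,6,7} 1  {2,5,6,7} 3  {3,4,5,7} 1  {4,5,6,7} 3
  5 to go: {1,2,5,6,7} 4  {2,4,5,6,7} 6  {3,4,5,6,7} 4
  6 to go: {0,3,4,5,6,7} 4  {1,2,4,5,6,7} 10  {2,3,4,5,6,7} 10
  if 0:p drops first: 20 orders
  if 1:r drops first: 14 orders
heap linearizations: 34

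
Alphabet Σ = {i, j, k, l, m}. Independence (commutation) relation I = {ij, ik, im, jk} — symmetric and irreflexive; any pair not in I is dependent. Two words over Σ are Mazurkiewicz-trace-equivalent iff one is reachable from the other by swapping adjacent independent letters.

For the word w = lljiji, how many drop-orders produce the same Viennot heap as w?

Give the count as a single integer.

6

#0=l has no predecessor
#1=l depends on [0:l]
#2=j depends on [1:l]
#3=i depends on [1:l]
#4=j depends on [2:j]
#5=i depends on [3:i]
sources: [0:l]
N(rest) = Σ N(rest − s) over sources s of rest; N(one piece) = 1:
  size 1 → [4]=1  [5]=1
  size 2 → [2,4]=1  [3,5]=1  [4,5]=2
  size 3 → [2,4,5]=3  [3,4,5]=3
  size 4 → [2,3,4,5]=6
  first=0(l) contributes 6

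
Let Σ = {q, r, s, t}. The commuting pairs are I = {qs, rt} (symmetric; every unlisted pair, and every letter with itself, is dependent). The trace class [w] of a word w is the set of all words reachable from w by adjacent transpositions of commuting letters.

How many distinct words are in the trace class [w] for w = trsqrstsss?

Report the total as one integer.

4

drop 0:t onto floor
drop 1:r onto floor
drop 2:s onto {0:t, 1:r}
drop 3:q onto {0:t, 1:r}
drop 4:r onto {2:s, 3:q}
drop 5:s onto {4:r}
drop 6:t onto {5:s}
drop 7:s onto {6:t}
drop 8:s onto {7:s}
drop 9:s onto {8:s}
ground layer = {0:t, 1:r}
drop-orders for the pieces not yet dropped (sum over which currently-grounded one goes next):
  1 to go: {9} 1
  2 to go: {8,9} 1
  3 to go: {7,8,9} 1
  4 to go: {6,7,8,9} 1
  5 to go: {5,6,7,8,9} 1
  6 to go: {4,5,6,7,8,9} 1
  7 to go: {2,4,5,6,7,8,9} 1  {3,4,5,6,7,8,9} 1
  8 to go: {2,3,4,5,6,7,8,9} 2
  if 0:t drops first: 2 orders
  if 1:r drops first: 2 orders
heap linearizations: 4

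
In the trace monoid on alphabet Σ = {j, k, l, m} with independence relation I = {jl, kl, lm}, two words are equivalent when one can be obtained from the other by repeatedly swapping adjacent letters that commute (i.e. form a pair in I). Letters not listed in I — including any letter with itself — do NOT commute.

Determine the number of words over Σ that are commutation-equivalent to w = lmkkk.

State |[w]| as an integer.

piece 0:l — minimal
piece 1:m — minimal
piece 2:k rests on {1:m}
piece 3:k rests on {2:k}
piece 4:k rests on {3:k}
minimal pieces: {0:l, 1:m}
ways to finish when only these pieces remain (= sum over removing one remaining piece with nothing left below it):
  1 left: {0}→1  {4}→1
  2 left: {0,4}→2  {3,4}→1
  3 left: {0,3,4}→3  {2,3,4}→1
  placing 0:l first → 1 extensions
  placing 1:m first → 4 extensions
total linear extensions = 5

5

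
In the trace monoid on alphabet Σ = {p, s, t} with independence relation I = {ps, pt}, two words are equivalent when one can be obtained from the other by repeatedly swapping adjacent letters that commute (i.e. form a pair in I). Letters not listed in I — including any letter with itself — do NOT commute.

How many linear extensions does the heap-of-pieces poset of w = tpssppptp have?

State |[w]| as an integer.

126

drop 0:t onto floor
drop 1:p onto floor
drop 2:s onto {0:t}
drop 3:s onto {2:s}
drop 4:p onto {1:p}
drop 5:p onto {4:p}
drop 6:p onto {5:p}
drop 7:t onto {3:s}
drop 8:p onto {6:p}
ground layer = {0:t, 1:p}
drop-orders for the pieces not yet dropped (sum over which currently-grounded one goes next):
  1 to go: {7} 1  {8} 1
  2 to go: {3,7} 1  {6,8} 1  {7,8} 2
  3 to go: {2,3,7} 1  {3,7,8} 3  {5,6,8} 1  {6,7,8} 3
  4 to go: {0,2,3,7} 1  {2,3,7,8} 4  {3,6,7,8} 6  {4,5,6,8} 1  {5,6,7,8} 4
  5 to go: {0,2,3,7,8} 5  {1,4,5,6,8} 1  {2,3,6,7,8} 10  {3,5,6,7,8} 10  {4,5,6,7,8} 5
  6 to go: {0,2,3,6,7,8} 15  {1,4,5,6,7,8} 6  {2,3,5,6,7,8} 20  {3,4,5,6,7,8} 15
  7 to go: {0,2,3,5,6,7,8} 35  {1,3,4,5,6,7,8} 21  {2,3,4,5,6,7,8} 35
  if 0:t drops first: 56 orders
  if 1:p drops first: 70 orders
heap linearizations: 126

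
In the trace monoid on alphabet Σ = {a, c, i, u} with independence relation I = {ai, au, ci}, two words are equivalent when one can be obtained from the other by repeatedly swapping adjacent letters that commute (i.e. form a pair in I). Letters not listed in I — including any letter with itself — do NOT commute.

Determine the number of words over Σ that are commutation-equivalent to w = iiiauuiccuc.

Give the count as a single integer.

19

piece 0:i — minimal
piece 1:i rests on {0:i}
piece 2:i rests on {1:i}
piece 3:a — minimal
piece 4:u rests on {2:i}
piece 5:u rests on {4:u}
piece 6:i rests on {5:u}
piece 7:c rests on {3:a, 5:u}
piece 8:c rests on {7:c}
piece 9:u rests on {6:i, 8:c}
piece 10:c rests on {9:u}
minimal pieces: {0:i, 3:a}
ways to finish when only these pieces remain (= sum over removing one remaining piece with nothing left below it):
  1 left: {10}→1
  2 left: {9,10}→1
  3 left: {6,9,10}→1  {8,9,10}→1
  4 left: {6,8,9,10}→2  {7,8,9,10}→1
  5 left: {3,7,8,9,10}→1  {6,7,8,9,10}→3
  6 left: {3,6,7,8,9,10}→4  {5,6,7,8,9,10}→3
  7 left: {3,5,6,7,8,9,10}→7  {4,5,6,7,8,9,10}→3
  8 left: {2,4,5,6,7,8,9,10}→3  {3,4,5,6,7,8,9,10}→10
  9 left: {1,2,4,5,6,7,8,9,10}→3  {2,3,4,5,6,7,8,9,10}→13
  placing 0:i first → 16 extensions
  placing 3:a first → 3 extensions
total linear extensions = 19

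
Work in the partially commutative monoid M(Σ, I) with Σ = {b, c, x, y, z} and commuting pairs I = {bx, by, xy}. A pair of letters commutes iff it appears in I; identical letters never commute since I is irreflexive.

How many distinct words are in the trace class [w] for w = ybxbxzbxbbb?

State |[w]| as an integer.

150

#0=y has no predecessor
#1=b has no predecessor
#2=x has no predecessor
#3=b depends on [1:b]
#4=x depends on [2:x]
#5=z depends on [0:y, 3:b, 4:x]
#6=b depends on [5:z]
#7=x depends on [5:z]
#8=b depends on [6:b]
#9=b depends on [8:b]
#10=b depends on [9:b]
sources: [0:y, 1:b, 2:x]
N(rest) = Σ N(rest − s) over sources s of rest; N(one piece) = 1:
  size 1 → [7]=1  [10]=1
  size 2 → [7,10]=2  [9,10]=1
  size 3 → [7,9,10]=3  [8,9,10]=1
  size 4 → [6,8,9,10]=1  [7,8,9,10]=4
  size 5 → [6,7,8,9,10]=5
  size 6 → [5,6,7,8,9,10]=5
  size 7 → [0,5,6,7,8,9,10]=5  [3,5,6,7,8,9,10]=5  [4,5,6,7,8,9,10]=5
  size 8 → [0,3,5,6,7,8,9,10]=10  [0,4,5,6,7,8,9,10]=10  [1,3,5,6,7,8,9,10]=5  [2,4,5,6,7,8,9,10]=5  [3,4,5,6,7,8,9,10]=10
  size 9 → [0,1,3,5,6,7,8,9,10]=15  [0,2,4,5,6,7,8,9,10]=15  [0,3,4,5,6,7,8,9,10]=30  [1,3,4,5,6,7,8,9,10]=15  [2,3,4,5,6,7,8,9,10]=15
  first=0(y) contributes 30
  first=1(b) contributes 60
  first=2(x) contributes 60
|[w]| = 150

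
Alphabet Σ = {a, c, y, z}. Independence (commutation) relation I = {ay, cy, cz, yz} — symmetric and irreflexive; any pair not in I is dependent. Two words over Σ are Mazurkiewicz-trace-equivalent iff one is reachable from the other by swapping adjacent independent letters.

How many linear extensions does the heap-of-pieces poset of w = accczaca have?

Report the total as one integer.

0(a) covers ∅
1(c) covers 0:a
2(c) covers 1:c
3(c) covers 2:c
4(z) covers 0:a
5(a) covers 3:c, 4:z
6(c) covers 5:a
7(a) covers 6:c
floor of heap: 0:a
completions by unplaced set U, small U first (add the entries for U minus each lowest piece of U):
  |U|=1: {7}:1
  |U|=2: {6,7}:1
  |U|=3: {5,6,7}:1
  |U|=4: {3,5,6,7}:1  {4,5,6,7}:1
  |U|=5: {2,3,5,6,7}:1  {3,4,5,6,7}:2
  |U|=6: {1,2,3,5,6,7}:1  {2,3,4,5,6,7}:3
  start at 0(a): 4

4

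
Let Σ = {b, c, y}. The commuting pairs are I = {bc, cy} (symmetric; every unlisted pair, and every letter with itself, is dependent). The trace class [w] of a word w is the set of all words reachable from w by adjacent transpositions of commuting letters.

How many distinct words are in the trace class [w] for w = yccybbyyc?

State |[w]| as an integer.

drop 0:y onto floor
drop 1:c onto floor
drop 2:c onto {1:c}
drop 3:y onto {0:y}
drop 4:b onto {3:y}
drop 5:b onto {4:b}
drop 6:y onto {5:b}
drop 7:y onto {6:y}
drop 8:c onto {2:c}
ground layer = {0:y, 1:c}
drop-orders for the pieces not yet dropped (sum over which currently-grounded one goes next):
  1 to go: {7} 1  {8} 1
  2 to go: {2,8} 1  {6,7} 1  {7,8} 2
  3 to go: {1,2,8} 1  {2,7,8} 3  {5,6,7} 1  {6,7,8} 3
  4 to go: {1,2,7,8} 4  {2,6,7,8} 6  {4,5,6,7} 1  {5,6,7,8} 4
  5 to go: {1,2,6,7,8} 10  {2,5,6,7,8} 10  {3,4,5,6,7} 1  {4,5,6,7,8} 5
  6 to go: {0,3,4,5,6,7} 1  {1,2,5,6,7,8} 20  {2,4,5,6,7,8} 15  {3,4,5,6,7,8} 6
  7 to go: {0,3,4,5,6,7,8} 7  {1,2,4,5,6,7,8} 35  {2,3,4,5,6,7,8} 21
  if 0:y drops first: 56 orders
  if 1:c drops first: 28 orders
heap linearizations: 84

84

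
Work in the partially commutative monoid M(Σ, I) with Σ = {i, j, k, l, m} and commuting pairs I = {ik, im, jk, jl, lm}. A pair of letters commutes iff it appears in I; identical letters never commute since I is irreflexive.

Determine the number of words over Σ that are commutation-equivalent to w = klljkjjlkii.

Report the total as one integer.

196

drop 0:k onto floor
drop 1:l onto {0:k}
drop 2:l onto {1:l}
drop 3:j onto floor
drop 4:k onto {2:l}
drop 5:j onto {3:j}
drop 6:j onto {5:j}
drop 7:l onto {4:k}
drop 8:k onto {7:l}
drop 9:i onto {6:j, 7:l}
drop 10:i onto {9:i}
ground layer = {0:k, 3:j}
drop-orders for the pieces not yet dropped (sum over which currently-grounded one goes next):
  1 to go: {8} 1  {10} 1
  2 to go: {8,10} 2  {9,10} 1
  3 to go: {6,9,10} 1  {8,9,10} 3
  4 to go: {5,6,9,10} 1  {6,8,9,10} 4  {7,8,9,10} 3
  5 to go: {3,5,6,9,10} 1  {4,7,8,9,10} 3  {5,6,8,9,10} 5  {6,7,8,9,10} 7
  6 to go: {2,4,7,8,9,10} 3  {3,5,6,8,9,10} 6  {4,6,7,8,9,10} 10  {5,6,7,8,9,10} 12
  7 to go: {1,2,4,7,8,9,10} 3  {2,4,6,7,8,9,10} 13  {3,5,6,7,8,9,10} 18  {4,5,6,7,8,9,10} 22
  8 to go: {0,1,2,4,7,8,9,10} 3  {1,2,4,6,7,8,9,10} 16  {2,4,5,6,7,8,9,10} 35  {3,4,5,6,7,8,9,10} 40
  9 to go: {0,1,2,4,6,7,8,9,10} 19  {1,2,4,5,6,7,8,9,10} 51  {2,3,4,5,6,7,8,9,10} 75
  if 0:k drops first: 126 orders
  if 3:j drops first: 70 orders
heap linearizations: 196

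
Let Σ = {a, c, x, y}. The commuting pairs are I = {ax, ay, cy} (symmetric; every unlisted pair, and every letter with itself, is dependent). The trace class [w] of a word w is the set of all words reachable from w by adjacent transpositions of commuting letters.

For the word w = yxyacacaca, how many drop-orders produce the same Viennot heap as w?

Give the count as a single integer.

piece 0:y — minimal
piece 1:x rests on {0:y}
piece 2:y rests on {1:x}
piece 3:a — minimal
piece 4:c rests on {1:x, 3:a}
piece 5:a rests on {4:c}
piece 6:c rests on {5:a}
piece 7:a rests on {6:c}
piece 8:c rests on {7:a}
piece 9:a rests on {8:c}
minimal pieces: {0:y, 3:a}
ways to finish when only these pieces remain (= sum over removing one remaining piece with nothing left below it):
  1 left: {2}→1  {9}→1
  2 left: {2,9}→2  {8,9}→1
  3 left: {2,8,9}→3  {7,8,9}→1
  4 left: {2,7,8,9}→4  {6,7,8,9}→1
  5 left: {2,6,7,8,9}→5  {5,6,7,8,9}→1
  6 left: {2,5,6,7,8,9}→6  {4,5,6,7,8,9}→1
  7 left: {2,4,5,6,7,8,9}→7  {3,4,5,6,7,8,9}→1
  8 left: {1,2,4,5,6,7,8,9}→7  {2,3,4,5,6,7,8,9}→8
  placing 0:y first → 15 extensions
  placing 3:a first → 7 extensions
total linear extensions = 22

22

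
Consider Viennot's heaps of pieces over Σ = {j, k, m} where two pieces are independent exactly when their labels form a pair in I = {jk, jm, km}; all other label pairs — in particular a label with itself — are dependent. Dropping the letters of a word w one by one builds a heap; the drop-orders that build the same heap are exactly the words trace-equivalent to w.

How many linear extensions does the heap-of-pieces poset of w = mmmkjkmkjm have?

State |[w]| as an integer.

piece 0:m — minimal
piece 1:m rests on {0:m}
piece 2:m rests on {1:m}
piece 3:k — minimal
piece 4:j — minimal
piece 5:k rests on {3:k}
piece 6:m rests on {2:m}
piece 7:k rests on {5:k}
piece 8:j rests on {4:j}
piece 9:m rests on {6:m}
minimal pieces: {0:m, 3:k, 4:j}
ways to finish when only these pieces remain (= sum over removing one remaining piece with nothing left below it):
  1 left: {7}→1  {8}→1  {9}→1
  2 left: {4,8}→1  {5,7}→1  {6,9}→1  {7,8}→2  {7,9}→2  {8,9}→2
  3 left: {2,6,9}→1  {3,5,7}→1  {4,7,8}→3  {4,8,9}→3  {5,7,8}→3  {5,7,9}→3  {6,7,9}→3  {6,8,9}→3  {7,8,9}→6
  4 left: {1,2,6,9}→1  {2,6,7,9}→4  {2,6,8,9}→4  {3,5,7,8}→4  {3,5,7,9}→4  {4,5,7,8}→6  {4,6,8,9}→6  {4,7,8,9}→12  {5,6,7,9}→6  {5,7,8,9}→12  {6,7,8,9}→12
  5 left: {0,1,2,6,9}→1  {1,2,6,7,9}→5  {1,2,6,8,9}→5  {2,4,6,8,9}→10  {2,5,6,7,9}→10  {2,6,7,8,9}→20  {3,4,5,7,8}→10  {3,5,6,7,9}→10  {3,5,7,8,9}→20  {4,5,7,8,9}→30  {4,6,7,8,9}→30  {5,6,7,8,9}→30
  6 left: {0,1,2,6,7,9}→6  {0,1,2,6,8,9}→6  {1,2,4,6,8,9}→15  {1,2,5,6,7,9}→15  {1,2,6,7,8,9}→30  {2,3,5,6,7,9}→20  {2,4,6,7,8,9}→60  {2,5,6,7,8,9}→60  {3,4,5,7,8,9}→60  {3,5,6,7,8,9}→60  {4,5,6,7,8,9}→90
  7 left: {0,1,2,4,6,8,9}→21  {0,1,2,5,6,7,9}→21  {0,1,2,6,7,8,9}→42  {1,2,3,5,6,7,9}→35  {1,2,4,6,7,8,9}→105  {1,2,5,6,7,8,9}→105  {2,3,5,6,7,8,9}→140  {2,4,5,6,7,8,9}→210  {3,4,5,6,7,8,9}→210
  8 left: {0,1,2,3,5,6,7,9}→56  {0,1,2,4,6,7,8,9}→168  {0,1,2,5,6,7,8,9}→168  {1,2,3,5,6,7,8,9}→280  {1,2,4,5,6,7,8,9}→420  {2,3,4,5,6,7,8,9}→560
  placing 0:m first → 1260 extensions
  placing 3:k first → 756 extensions
  placing 4:j first → 504 extensions
total linear extensions = 2520

2520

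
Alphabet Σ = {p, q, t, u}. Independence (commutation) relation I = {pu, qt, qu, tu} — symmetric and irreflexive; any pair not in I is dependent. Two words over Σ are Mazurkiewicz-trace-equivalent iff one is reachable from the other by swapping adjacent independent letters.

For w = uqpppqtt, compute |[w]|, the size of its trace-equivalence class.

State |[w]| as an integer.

24

piece 0:u — minimal
piece 1:q — minimal
piece 2:p rests on {1:q}
piece 3:p rests on {2:p}
piece 4:p rests on {3:p}
piece 5:q rests on {4:p}
piece 6:t rests on {4:p}
piece 7:t rests on {6:t}
minimal pieces: {0:u, 1:q}
ways to finish when only these pieces remain (= sum over removing one remaining piece with nothing left below it):
  1 left: {0}→1  {5}→1  {7}→1
  2 left: {0,5}→2  {0,7}→2  {5,7}→2  {6,7}→1
  3 left: {0,5,7}→6  {0,6,7}→3  {5,6,7}→3
  4 left: {0,5,6,7}→12  {4,5,6,7}→3
  5 left: {0,4,5,6,7}→15  {3,4,5,6,7}→3
  6 left: {0,3,4,5,6,7}→18  {2,3,4,5,6,7}→3
  placing 0:u first → 3 extensions
  placing 1:q first → 21 extensions
total linear extensions = 24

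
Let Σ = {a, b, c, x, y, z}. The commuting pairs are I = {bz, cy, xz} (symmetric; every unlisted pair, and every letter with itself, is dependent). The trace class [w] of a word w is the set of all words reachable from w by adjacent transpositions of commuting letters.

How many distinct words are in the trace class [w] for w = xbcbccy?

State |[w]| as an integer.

piece 0:x — minimal
piece 1:b rests on {0:x}
piece 2:c rests on {1:b}
piece 3:b rests on {2:c}
piece 4:c rests on {3:b}
piece 5:c rests on {4:c}
piece 6:y rests on {3:b}
minimal pieces: {0:x}
ways to finish when only these pieces remain (= sum over removing one remaining piece with nothing left below it):
  1 left: {5}→1  {6}→1
  2 left: {4,5}→1  {5,6}→2
  3 left: {4,5,6}→3
  4 left: {3,4,5,6}→3
  5 left: {2,3,4,5,6}→3
  placing 0:x first → 3 extensions

3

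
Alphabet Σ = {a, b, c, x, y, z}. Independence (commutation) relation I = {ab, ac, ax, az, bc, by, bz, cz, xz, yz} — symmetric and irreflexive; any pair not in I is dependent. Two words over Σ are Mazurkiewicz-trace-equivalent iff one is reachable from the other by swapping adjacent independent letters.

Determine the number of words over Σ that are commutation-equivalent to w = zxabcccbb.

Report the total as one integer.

drop 0:z onto floor
drop 1:x onto floor
drop 2:a onto floor
drop 3:b onto {1:x}
drop 4:c onto {1:x}
drop 5:c onto {4:c}
drop 6:c onto {5:c}
drop 7:b onto {3:b}
drop 8:b onto {7:b}
ground layer = {0:z, 1:x, 2:a}
drop-orders for the pieces not yet dropped (sum over which currently-grounded one goes next):
  1 to go: {0} 1  {2} 1  {6} 1  {8} 1
  2 to go: {0,2} 2  {0,6} 2  {0,8} 2  {2,6} 2  {2,8} 2  {5,6} 1  {6,8} 2  {7,8} 1
  3 to go: {0,2,6} 6  {0,2,8} 6  {0,5,6} 3  {0,6,8} 6  {0,7,8} 3  {2,5,6} 3  {2,6,8} 6  {2,7,8} 3  {3,7,8} 1  {4,5,6} 1  {5,6,8} 3  {6,7,8} 3
  4 to go: {0,2,5,6} 12  {0,2,6,8} 24  {0,2,7,8} 12  {0,3,7,8} 4  {0,4,5,6} 4  {0,5,6,8} 12  {0,6,7,8} 12  {2,3,7,8} 4  {2,4,5,6} 4  {2,5,6,8} 12  {2,6,7,8} 12  {3,6,7,8} 4  {4,5,6,8} 4  {5,6,7,8} 6
  5 to go: {0,2,3,7,8} 20  {0,2,4,5,6} 20  {0,2,5,6,8} 60  {0,2,6,7,8} 60  {0,3,6,7,8} 20  {0,4,5,6,8} 20  {0,5,6,7,8} 30  {2,3,6,7,8} 20  {2,4,5,6,8} 20  {2,5,6,7,8} 30  {3,5,6,7,8} 10  {4,5,6,7,8} 10
  6 to go: {0,2,3,6,7,8} 120  {0,2,4,5,6,8} 120  {0,2,5,6,7,8} 180  {0,3,5,6,7,8} 60  {0,4,5,6,7,8} 60  {2,3,5,6,7,8} 60  {2,4,5,6,7,8} 60  {3,4,5,6,7,8} 20
  7 to go: {0,2,3,5,6,7,8} 420  {0,2,4,5,6,7,8} 420  {0,3,4,5,6,7,8} 140  {1,3,4,5,6,7,8} 20  {2,3,4,5,6,7,8} 140
  if 0:z drops first: 160 orders
  if 1:x drops first: 1120 orders
  if 2:a drops first: 160 orders
heap linearizations: 1440

1440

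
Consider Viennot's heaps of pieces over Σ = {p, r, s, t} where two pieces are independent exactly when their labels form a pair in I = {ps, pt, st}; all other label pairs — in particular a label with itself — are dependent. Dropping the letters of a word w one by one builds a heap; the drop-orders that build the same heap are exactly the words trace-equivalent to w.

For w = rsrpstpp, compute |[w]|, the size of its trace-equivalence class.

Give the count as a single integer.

0(r) covers ∅
1(s) covers 0:r
2(r) covers 1:s
3(p) covers 2:r
4(s) covers 2:r
5(t) covers 2:r
6(p) covers 3:p
7(p) covers 6:p
floor of heap: 0:r
completions by unplaced set U, small U first (add the entries for U minus each lowest piece of U):
  |U|=1: {4}:1  {5}:1  {7}:1
  |U|=2: {4,5}:2  {4,7}:2  {5,7}:2  {6,7}:1
  |U|=3: {3,6,7}:1  {4,5,7}:6  {4,6,7}:3  {5,6,7}:3
  |U|=4: {3,4,6,7}:4  {3,5,6,7}:4  {4,5,6,7}:12
  |U|=5: {3,4,5,6,7}:20
  |U|=6: {2,3,4,5,6,7}:20
  start at 0(r): 20

20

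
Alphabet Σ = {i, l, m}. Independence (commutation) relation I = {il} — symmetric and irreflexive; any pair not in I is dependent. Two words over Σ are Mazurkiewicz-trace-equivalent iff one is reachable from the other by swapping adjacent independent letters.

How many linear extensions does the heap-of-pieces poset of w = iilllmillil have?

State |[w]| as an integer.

0(i) covers ∅
1(i) covers 0:i
2(l) covers ∅
3(l) covers 2:l
4(l) covers 3:l
5(m) covers 1:i, 4:l
6(i) covers 5:m
7(l) covers 5:m
8(l) covers 7:l
9(i) covers 6:i
10(l) covers 8:l
floor of heap: 0:i, 2:l
completions by unplaced set U, small U first (add the entries for U minus each lowest piece of U):
  |U|=1: {9}:1  {10}:1
  |U|=2: {6,9}:1  {8,10}:1  {9,10}:2
  |U|=3: {6,9,10}:3  {7,8,10}:1  {8,9,10}:3
  |U|=4: {6,8,9,10}:6  {7,8,9,10}:4
  |U|=5: {6,7,8,9,10}:10
  |U|=6: {5,6,7,8,9,10}:10
  |U|=7: {1,5,6,7,8,9,10}:10  {4,5,6,7,8,9,10}:10
  |U|=8: {0,1,5,6,7,8,9,10}:10  {1,4,5,6,7,8,9,10}:20  {3,4,5,6,7,8,9,10}:10
  |U|=9: {0,1,4,5,6,7,8,9,10}:30  {1,3,4,5,6,7,8,9,10}:30  {2,3,4,5,6,7,8,9,10}:10
  start at 0(i): 40
  start at 2(l): 60
sum over floor = 100

100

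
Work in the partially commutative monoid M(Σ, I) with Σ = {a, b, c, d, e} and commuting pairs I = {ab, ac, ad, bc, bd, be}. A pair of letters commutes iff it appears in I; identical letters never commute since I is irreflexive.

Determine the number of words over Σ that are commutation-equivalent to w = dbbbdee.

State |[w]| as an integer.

35

0(d) covers ∅
1(b) covers ∅
2(b) covers 1:b
3(b) covers 2:b
4(d) covers 0:d
5(e) covers 4:d
6(e) covers 5:e
floor of heap: 0:d, 1:b
completions by unplaced set U, small U first (add the entries for U minus each lowest piece of U):
  |U|=1: {3}:1  {6}:1
  |U|=2: {2,3}:1  {3,6}:2  {5,6}:1
  |U|=3: {1,2,3}:1  {2,3,6}:3  {3,5,6}:3  {4,5,6}:1
  |U|=4: {0,4,5,6}:1  {1,2,3,6}:4  {2,3,5,6}:6  {3,4,5,6}:4
  |U|=5: {0,3,4,5,6}:5  {1,2,3,5,6}:10  {2,3,4,5,6}:10
  start at 0(d): 20
  start at 1(b): 15
sum over floor = 35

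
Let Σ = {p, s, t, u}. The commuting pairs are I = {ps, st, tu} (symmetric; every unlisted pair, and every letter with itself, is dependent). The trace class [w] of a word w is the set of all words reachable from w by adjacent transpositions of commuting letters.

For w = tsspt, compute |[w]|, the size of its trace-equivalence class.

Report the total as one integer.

#0=t has no predecessor
#1=s has no predecessor
#2=s depends on [1:s]
#3=p depends on [0:t]
#4=t depends on [3:p]
sources: [0:t, 1:s]
N(rest) = Σ N(rest − s) over sources s of rest; N(one piece) = 1:
  size 1 → [2]=1  [4]=1
  size 2 → [1,2]=1  [2,4]=2  [3,4]=1
  size 3 → [0,3,4]=1  [1,2,4]=3  [2,3,4]=3
  first=0(t) contributes 6
  first=1(s) contributes 4
|[w]| = 10

10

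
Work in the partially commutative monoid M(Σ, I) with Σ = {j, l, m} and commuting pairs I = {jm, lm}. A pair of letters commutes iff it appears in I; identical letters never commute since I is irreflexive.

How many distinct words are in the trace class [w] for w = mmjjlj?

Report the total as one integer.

15

drop 0:m onto floor
drop 1:m onto {0:m}
drop 2:j onto floor
drop 3:j onto {2:j}
drop 4:l onto {3:j}
drop 5:j onto {4:l}
ground layer = {0:m, 2:j}
drop-orders for the pieces not yet dropped (sum over which currently-grounded one goes next):
  1 to go: {1} 1  {5} 1
  2 to go: {0,1} 1  {1,5} 2  {4,5} 1
  3 to go: {0,1,5} 3  {1,4,5} 3  {3,4,5} 1
  4 to go: {0,1,4,5} 6  {1,3,4,5} 4  {2,3,4,5} 1
  if 0:m drops first: 5 orders
  if 2:j drops first: 10 orders
heap linearizations: 15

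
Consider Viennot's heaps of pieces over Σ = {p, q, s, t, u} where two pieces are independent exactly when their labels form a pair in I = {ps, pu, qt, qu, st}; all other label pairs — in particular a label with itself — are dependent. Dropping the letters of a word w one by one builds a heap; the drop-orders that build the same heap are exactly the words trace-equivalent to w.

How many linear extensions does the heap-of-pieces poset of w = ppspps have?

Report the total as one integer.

15

piece 0:p — minimal
piece 1:p rests on {0:p}
piece 2:s — minimal
piece 3:p rests on {1:p}
piece 4:p rests on {3:p}
piece 5:s rests on {2:s}
minimal pieces: {0:p, 2:s}
ways to finish when only these pieces remain (= sum over removing one remaining piece with nothing left below it):
  1 left: {4}→1  {5}→1
  2 left: {2,5}→1  {3,4}→1  {4,5}→2
  3 left: {1,3,4}→1  {2,4,5}→3  {3,4,5}→3
  4 left: {0,1,3,4}→1  {1,3,4,5}→4  {2,3,4,5}→6
  placing 0:p first → 10 extensions
  placing 2:s first → 5 extensions
total linear extensions = 15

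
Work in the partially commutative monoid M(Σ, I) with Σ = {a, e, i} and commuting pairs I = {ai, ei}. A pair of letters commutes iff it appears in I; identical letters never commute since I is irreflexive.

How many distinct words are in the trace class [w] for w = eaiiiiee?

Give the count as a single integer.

#0=e has no predecessor
#1=a depends on [0:e]
#2=i has no predecessor
#3=i depends on [2:i]
#4=i depends on [3:i]
#5=i depends on [4:i]
#6=e depends on [1:a]
#7=e depends on [6:e]
sources: [0:e, 2:i]
N(rest) = Σ N(rest − s) over sources s of rest; N(one piece) = 1:
  size 1 → [5]=1  [7]=1
  size 2 → [4,5]=1  [5,7]=2  [6,7]=1
  size 3 → [1,6,7]=1  [3,4,5]=1  [4,5,7]=3  [5,6,7]=3
  size 4 → [0,1,6,7]=1  [1,5,6,7]=4  [2,3,4,5]=1  [3,4,5,7]=4  [4,5,6,7]=6
  size 5 → [0,1,5,6,7]=5  [1,4,5,6,7]=10  [2,3,4,5,7]=5  [3,4,5,6,7]=10
  size 6 → [0,1,4,5,6,7]=15  [1,3,4,5,6,7]=20  [2,3,4,5,6,7]=15
  first=0(e) contributes 35
  first=2(i) contributes 35
|[w]| = 70

70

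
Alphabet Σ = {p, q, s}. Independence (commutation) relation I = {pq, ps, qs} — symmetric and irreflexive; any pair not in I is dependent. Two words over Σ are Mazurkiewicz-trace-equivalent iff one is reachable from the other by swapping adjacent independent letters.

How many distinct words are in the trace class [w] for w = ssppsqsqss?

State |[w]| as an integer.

#0=s has no predecessor
#1=s depends on [0:s]
#2=p has no predecessor
#3=p depends on [2:p]
#4=s depends on [1:s]
#5=q has no predecessor
#6=s depends on [4:s]
#7=q depends on [5:q]
#8=s depends on [6:s]
#9=s depends on [8:s]
sources: [0:s, 2:p, 5:q]
N(rest) = Σ N(rest − s) over sources s of rest; N(one piece) = 1:
  size 1 → [3]=1  [7]=1  [9]=1
  size 2 → [2,3]=1  [3,7]=2  [3,9]=2  [5,7]=1  [7,9]=2  [8,9]=1
  size 3 → [2,3,7]=3  [2,3,9]=3  [3,5,7]=3  [3,7,9]=6  [3,8,9]=3  [5,7,9]=3  [6,8,9]=1  [7,8,9]=3
  size 4 → [2,3,5,7]=6  [2,3,7,9]=12  [2,3,8,9]=6  [3,5,7,9]=12  [3,6,8,9]=4  [3,7,8,9]=12  [4,6,8,9]=1  [5,7,8,9]=6  [6,7,8,9]=4
  size 5 → [1,4,6,8,9]=1  [2,3,5,7,9]=30  [2,3,6,8,9]=10  [2,3,7,8,9]=30  [3,4,6,8,9]=5  [3,5,7,8,9]=30  [3,6,7,8,9]=20  [4,6,7,8,9]=5  [5,6,7,8,9]=10
  size 6 → [0,1,4,6,8,9]=1  [1,3,4,6,8,9]=6  [1,4,6,7,8,9]=6  [2,3,4,6,8,9]=15  [2,3,5,7,8,9]=90  [2,3,6,7,8,9]=60  [3,4,6,7,8,9]=30  [3,5,6,7,8,9]=60  [4,5,6,7,8,9]=15
  size 7 → [0,1,3,4,6,8,9]=7  [0,1,4,6,7,8,9]=7  [1,2,3,4,6,8,9]=21  [1,3,4,6,7,8,9]=42  [1,4,5,6,7,8,9]=21  [2,3,4,6,7,8,9]=105  [2,3,5,6,7,8,9]=210  [3,4,5,6,7,8,9]=105
  size 8 → [0,1,2,3,4,6,8,9]=28  [0,1,3,4,6,7,8,9]=56  [0,1,4,5,6,7,8,9]=28  [1,2,3,4,6,7,8,9]=168  [1,3,4,5,6,7,8,9]=168  [2,3,4,5,6,7,8,9]=420
  first=0(s) contributes 756
  first=2(p) contributes 252
  first=5(q) contributes 252
|[w]| = 1260

1260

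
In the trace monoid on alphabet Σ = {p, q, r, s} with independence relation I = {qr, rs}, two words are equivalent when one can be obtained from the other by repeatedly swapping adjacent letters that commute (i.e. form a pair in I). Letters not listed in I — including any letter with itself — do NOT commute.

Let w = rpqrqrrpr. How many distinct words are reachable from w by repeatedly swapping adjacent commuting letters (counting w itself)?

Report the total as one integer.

10

drop 0:r onto floor
drop 1:p onto {0:r}
drop 2:q onto {1:p}
drop 3:r onto {1:p}
drop 4:q onto {2:q}
drop 5:r onto {3:r}
drop 6:r onto {5:r}
drop 7:p onto {4:q, 6:r}
drop 8:r onto {7:p}
ground layer = {0:r}
drop-orders for the pieces not yet dropped (sum over which currently-grounded one goes next):
  1 to go: {8} 1
  2 to go: {7,8} 1
  3 to go: {4,7,8} 1  {6,7,8} 1
  4 to go: {2,4,7,8} 1  {4,6,7,8} 2  {5,6,7,8} 1
  5 to go: {2,4,6,7,8} 3  {3,5,6,7,8} 1  {4,5,6,7,8} 3
  6 to go: {2,4,5,6,7,8} 6  {3,4,5,6,7,8} 4
  7 to go: {2,3,4,5,6,7,8} 10
  if 0:r drops first: 10 orders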